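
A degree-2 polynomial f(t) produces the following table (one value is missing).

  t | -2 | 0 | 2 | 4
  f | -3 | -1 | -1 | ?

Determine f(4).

The 3 known values determine f uniquely (degree ≤ 2).
Evaluate each Lagrange basis at t = 4:
L_0(4) = (4)·(2)/[(-2)·(-4)] = 1
L_1(4) = (6)·(2)/[(2)·(-2)] = -3
L_2(4) = (6)·(4)/[(4)·(2)] = 3
Sum: (-3)·(1) + (-1)·(-3) + (-1)·(3) = -3

-3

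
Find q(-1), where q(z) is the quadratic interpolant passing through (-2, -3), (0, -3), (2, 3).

-15/4

Evaluate each Lagrange basis at z = -1:
L_0(-1) = (-1)·(-3)/[(-2)·(-4)] = 3/8
L_1(-1) = (1)·(-3)/[(2)·(-2)] = 3/4
L_2(-1) = (1)·(-1)/[(4)·(2)] = -1/8
Sum: (-3)·(3/8) + (-3)·(3/4) + 3·(-1/8) = -15/4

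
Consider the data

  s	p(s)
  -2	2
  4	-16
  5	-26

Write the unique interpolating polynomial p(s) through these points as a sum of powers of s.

p(s) = -s^2 - s + 4

Newton's divided differences:
p[-2,4] = (-16 - 2) / (4 - (-2)) = -3
p[4,5] = (-26 - (-16)) / (5 - 4) = -10
p[-2,4,5] = (-10 - (-3)) / (5 - (-2)) = -1
p(s) = 2 + (-3)·(s + 2) + (-1)·(s + 2)(s - 4)
Expanding: p(s) = -s^2 - s + 4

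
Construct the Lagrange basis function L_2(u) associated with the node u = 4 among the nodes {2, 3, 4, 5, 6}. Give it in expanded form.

L_2(u) = (u - 2)(u - 3)(u - 5)(u - 6) / [(2)·(1)·(-1)·(-2)]
       = (u^4 - 16u^3 + 91u^2 - 216u + 180) / (4)

L_2(u) = (1/4)u^4 - 4u^3 + (91/4)u^2 - 54u + 45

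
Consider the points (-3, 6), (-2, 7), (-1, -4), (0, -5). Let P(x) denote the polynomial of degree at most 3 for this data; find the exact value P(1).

26

L_0(1) = (3)·(2)·(1)/[(-1)·(-2)·(-3)] = -1
L_1(1) = (4)·(2)·(1)/[(1)·(-1)·(-2)] = 4
L_2(1) = (4)·(3)·(1)/[(2)·(1)·(-1)] = -6
L_3(1) = (4)·(3)·(2)/[(3)·(2)·(1)] = 4
Sum: 6·(-1) + 7·(4) + (-4)·(-6) + (-5)·(4) = 26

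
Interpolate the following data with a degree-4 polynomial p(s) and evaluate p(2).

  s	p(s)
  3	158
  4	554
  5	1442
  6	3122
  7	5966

Using Newton's divided-difference form:
p[3,4] = (554 - 158) / (4 - 3) = 396
p[4,5] = (1442 - 554) / (5 - 4) = 888
p[5,6] = (3122 - 1442) / (6 - 5) = 1680
p[6,7] = (5966 - 3122) / (7 - 6) = 2844
p[3,4,5] = (888 - 396) / (5 - 3) = 246
p[4,5,6] = (1680 - 888) / (6 - 4) = 396
p[5,6,7] = (2844 - 1680) / (7 - 5) = 582
p[3,4,5,6] = (396 - 246) / (6 - 3) = 50
p[4,5,6,7] = (582 - 396) / (7 - 4) = 62
p[3,4,5,6,7] = (62 - 50) / (7 - 3) = 3
p(2) = 158 + 396·(-1) + 246·(-1)·(-2) + 50·(-1)·(-2)·(-3) + 3·(-1)·(-2)·(-3)·(-4) = 26

26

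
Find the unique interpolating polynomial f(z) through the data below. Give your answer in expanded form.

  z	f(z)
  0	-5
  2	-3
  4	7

L_0(z) = (z - 2)(z - 4) / [8] = (1/8)z^2 - (3/4)z + 1
L_1(z) = z(z - 4) / [-4] = -(1/4)z^2 + z
L_2(z) = z(z - 2) / [8] = (1/8)z^2 - (1/4)z
f(z) = (-5)·L_0 + (-3)·L_1 + 7·L_2
  (-5)·L_0(z) = -(5/8)z^2 + (15/4)z - 5
  (-3)·L_1(z) = (3/4)z^2 - 3z
  7·L_2(z) = (7/8)z^2 - (7/4)z
Adding term by term: z^2 - z - 5

f(z) = z^2 - z - 5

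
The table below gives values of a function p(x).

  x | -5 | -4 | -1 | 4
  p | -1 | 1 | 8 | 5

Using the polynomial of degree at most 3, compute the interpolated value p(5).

-1/2

Evaluate each Lagrange basis at x = 5:
L_0(5) = (9)·(6)·(1)/[(-1)·(-4)·(-9)] = -3/2
L_1(5) = (10)·(6)·(1)/[(1)·(-3)·(-8)] = 5/2
L_2(5) = (10)·(9)·(1)/[(4)·(3)·(-5)] = -3/2
L_3(5) = (10)·(9)·(6)/[(9)·(8)·(5)] = 3/2
Sum: (-1)·(-3/2) + 1·(5/2) + 8·(-3/2) + 5·(3/2) = -1/2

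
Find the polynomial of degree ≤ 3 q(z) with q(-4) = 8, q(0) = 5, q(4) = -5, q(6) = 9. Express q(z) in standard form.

q(z) = (173/960)z^3 - (7/32)z^2 - (541/120)z + 5

Build the Lagrange basis polynomials:
L_0(z) = z(z - 4)(z - 6) / [-320] = -(1/320)z^3 + (1/32)z^2 - (3/40)z
L_1(z) = (z + 4)(z - 4)(z - 6) / [96] = (1/96)z^3 - (1/16)z^2 - (1/6)z + 1
L_2(z) = (z + 4)z(z - 6) / [-64] = -(1/64)z^3 + (1/32)z^2 + (3/8)z
L_3(z) = (z + 4)z(z - 4) / [120] = (1/120)z^3 - (2/15)z
q(z) = 8·L_0 + 5·L_1 + (-5)·L_2 + 9·L_3
  8·L_0(z) = -(1/40)z^3 + (1/4)z^2 - (3/5)z
  5·L_1(z) = (5/96)z^3 - (5/16)z^2 - (5/6)z + 5
  (-5)·L_2(z) = (5/64)z^3 - (5/32)z^2 - (15/8)z
  9·L_3(z) = (3/40)z^3 - (6/5)z
Adding term by term: (173/960)z^3 - (7/32)z^2 - (541/120)z + 5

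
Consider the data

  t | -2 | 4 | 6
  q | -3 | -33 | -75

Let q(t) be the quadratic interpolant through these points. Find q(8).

-133

Evaluate each Lagrange basis at t = 8:
L_0(8) = (4)·(2)/[(-6)·(-8)] = 1/6
L_1(8) = (10)·(2)/[(6)·(-2)] = -5/3
L_2(8) = (10)·(4)/[(8)·(2)] = 5/2
Sum: (-3)·(1/6) + (-33)·(-5/3) + (-75)·(5/2) = -133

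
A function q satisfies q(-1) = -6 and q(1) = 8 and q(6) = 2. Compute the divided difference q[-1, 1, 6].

q[-1,1] = (8 - (-6)) / (1 - (-1)) = 7
q[1,6] = (2 - 8) / (6 - 1) = -6/5
q[-1,1,6] = (-6/5 - 7) / (6 - (-1)) = -41/35

-41/35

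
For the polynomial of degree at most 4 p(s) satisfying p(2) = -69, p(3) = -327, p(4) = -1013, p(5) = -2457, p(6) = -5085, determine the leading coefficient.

Build the Lagrange basis polynomials:
L_0(s) = (s - 3)(s - 4)(s - 5)(s - 6) / [24] = (1/24)s^4 - (3/4)s^3 + (119/24)s^2 - (57/4)s + 15
L_1(s) = (s - 2)(s - 4)(s - 5)(s - 6) / [-6] = -(1/6)s^4 + (17/6)s^3 - (52/3)s^2 + (134/3)s - 40
L_2(s) = (s - 2)(s - 3)(s - 5)(s - 6) / [4] = (1/4)s^4 - 4s^3 + (91/4)s^2 - 54s + 45
L_3(s) = (s - 2)(s - 3)(s - 4)(s - 6) / [-6] = -(1/6)s^4 + (5/2)s^3 - (40/3)s^2 + 30s - 24
L_4(s) = (s - 2)(s - 3)(s - 4)(s - 5) / [24] = (1/24)s^4 - (7/12)s^3 + (71/24)s^2 - (77/12)s + 5
p(s) = (-69)·L_0 + (-327)·L_1 + (-1013)·L_2 + (-2457)·L_3 + (-5085)·L_4
Only the coefficient of s^4 is needed; take it from each L_i and combine:
(-69)·(1/24) + (-327)·(-1/6) + (-1013)·(1/4) + (-2457)·(-1/6) + (-5085)·(1/24) = -4

-4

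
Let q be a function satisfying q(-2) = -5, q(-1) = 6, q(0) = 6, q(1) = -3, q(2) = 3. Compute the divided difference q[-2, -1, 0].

-11/2

q[-2,-1] = (6 - (-5)) / (-1 - (-2)) = 11
q[-1,0] = (6 - 6) / (0 - (-1)) = 0
q[-2,-1,0] = (0 - 11) / (0 - (-2)) = -11/2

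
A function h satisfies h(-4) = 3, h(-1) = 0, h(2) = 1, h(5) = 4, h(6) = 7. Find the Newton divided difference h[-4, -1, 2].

h[-4,-1] = (0 - 3) / (-1 - (-4)) = -1
h[-1,2] = (1 - 0) / (2 - (-1)) = 1/3
h[-4,-1,2] = (1/3 - (-1)) / (2 - (-4)) = 2/9

2/9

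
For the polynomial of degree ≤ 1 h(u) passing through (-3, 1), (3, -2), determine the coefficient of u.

-1/2

L_0(u) = (u - 3) / [-6] = -(1/6)u + 1/2
L_1(u) = (u + 3) / [6] = (1/6)u + 1/2
h(u) = 1·L_0 + (-2)·L_1
Only the coefficient of u is needed; take it from each L_i and combine:
1·(-1/6) + (-2)·(1/6) = -1/2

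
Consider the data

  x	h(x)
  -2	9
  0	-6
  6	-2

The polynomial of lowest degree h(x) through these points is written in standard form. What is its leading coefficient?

The leading coefficient equals the top divided difference h[-2,0,6].
h[-2,0] = (-6 - 9) / (0 - (-2)) = -15/2
h[0,6] = (-2 - (-6)) / (6 - 0) = 2/3
h[-2,0,6] = (2/3 - (-15/2)) / (6 - (-2)) = 49/48

49/48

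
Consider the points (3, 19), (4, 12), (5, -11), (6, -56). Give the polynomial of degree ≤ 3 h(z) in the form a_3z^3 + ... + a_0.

h(z) = -z^3 + 4z^2 + 2z + 4

L_0(z) = (z - 4)(z - 5)(z - 6) / [-6] = -(1/6)z^3 + (5/2)z^2 - (37/3)z + 20
L_1(z) = (z - 3)(z - 5)(z - 6) / [2] = (1/2)z^3 - 7z^2 + (63/2)z - 45
L_2(z) = (z - 3)(z - 4)(z - 6) / [-2] = -(1/2)z^3 + (13/2)z^2 - 27z + 36
L_3(z) = (z - 3)(z - 4)(z - 5) / [6] = (1/6)z^3 - 2z^2 + (47/6)z - 10
h(z) = 19·L_0 + 12·L_1 + (-11)·L_2 + (-56)·L_3
  19·L_0(z) = -(19/6)z^3 + (95/2)z^2 - (703/3)z + 380
  12·L_1(z) = 6z^3 - 84z^2 + 378z - 540
  (-11)·L_2(z) = (11/2)z^3 - (143/2)z^2 + 297z - 396
  (-56)·L_3(z) = -(28/3)z^3 + 112z^2 - (1316/3)z + 560
Adding term by term: -z^3 + 4z^2 + 2z + 4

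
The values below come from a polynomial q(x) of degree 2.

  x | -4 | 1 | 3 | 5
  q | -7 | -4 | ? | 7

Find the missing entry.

The 3 known values determine q uniquely (degree ≤ 2).
L_0(3) = (2)·(-2)/[(-5)·(-9)] = -4/45
L_1(3) = (7)·(-2)/[(5)·(-4)] = 7/10
L_2(3) = (7)·(2)/[(9)·(4)] = 7/18
Sum: (-7)·(-4/45) + (-4)·(7/10) + 7·(7/18) = 49/90

49/90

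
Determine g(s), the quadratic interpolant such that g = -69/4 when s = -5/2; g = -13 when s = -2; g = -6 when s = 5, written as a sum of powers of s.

Build the Lagrange basis polynomials:
L_0(s) = (s + 2)(s - 5) / [15/4] = (4/15)s^2 - (4/5)s - 8/3
L_1(s) = (s + 5/2)(s - 5) / [-7/2] = -(2/7)s^2 + (5/7)s + 25/7
L_2(s) = (s + 5/2)(s + 2) / [105/2] = (2/105)s^2 + (3/35)s + 2/21
g(s) = (-69/4)·L_0 + (-13)·L_1 + (-6)·L_2
  (-69/4)·L_0(s) = -(23/5)s^2 + (69/5)s + 46
  (-13)·L_1(s) = (26/7)s^2 - (65/7)s - 325/7
  (-6)·L_2(s) = -(4/35)s^2 - (18/35)s - 4/7
Adding term by term: -s^2 + 4s - 1

g(s) = -s^2 + 4s - 1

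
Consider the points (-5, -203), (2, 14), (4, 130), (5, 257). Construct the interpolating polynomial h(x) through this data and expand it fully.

Build the Lagrange basis polynomials:
L_0(x) = (x - 2)(x - 4)(x - 5) / [-630] = -(1/630)x^3 + (11/630)x^2 - (19/315)x + 4/63
L_1(x) = (x + 5)(x - 4)(x - 5) / [42] = (1/42)x^3 - (2/21)x^2 - (25/42)x + 50/21
L_2(x) = (x + 5)(x - 2)(x - 5) / [-18] = -(1/18)x^3 + (1/9)x^2 + (25/18)x - 25/9
L_3(x) = (x + 5)(x - 2)(x - 4) / [30] = (1/30)x^3 - (1/30)x^2 - (11/15)x + 4/3
h(x) = (-203)·L_0 + 14·L_1 + 130·L_2 + 257·L_3
  (-203)·L_0(x) = (29/90)x^3 - (319/90)x^2 + (551/45)x - 116/9
  14·L_1(x) = (1/3)x^3 - (4/3)x^2 - (25/3)x + 100/3
  130·L_2(x) = -(65/9)x^3 + (130/9)x^2 + (1625/9)x - 3250/9
  257·L_3(x) = (257/30)x^3 - (257/30)x^2 - (2827/15)x + 1028/3
Adding term by term: 2x^3 + x^2 - 4x + 2

h(x) = 2x^3 + x^2 - 4x + 2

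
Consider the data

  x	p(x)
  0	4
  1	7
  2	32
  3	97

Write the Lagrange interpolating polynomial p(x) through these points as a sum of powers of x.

p(x) = 3x^3 + 2x^2 - 2x + 4

Build the Lagrange basis polynomials:
L_0(x) = (x - 1)(x - 2)(x - 3) / [-6] = -(1/6)x^3 + x^2 - (11/6)x + 1
L_1(x) = x(x - 2)(x - 3) / [2] = (1/2)x^3 - (5/2)x^2 + 3x
L_2(x) = x(x - 1)(x - 3) / [-2] = -(1/2)x^3 + 2x^2 - (3/2)x
L_3(x) = x(x - 1)(x - 2) / [6] = (1/6)x^3 - (1/2)x^2 + (1/3)x
p(x) = 4·L_0 + 7·L_1 + 32·L_2 + 97·L_3
  4·L_0(x) = -(2/3)x^3 + 4x^2 - (22/3)x + 4
  7·L_1(x) = (7/2)x^3 - (35/2)x^2 + 21x
  32·L_2(x) = -16x^3 + 64x^2 - 48x
  97·L_3(x) = (97/6)x^3 - (97/2)x^2 + (97/3)x
Adding term by term: 3x^3 + 2x^2 - 2x + 4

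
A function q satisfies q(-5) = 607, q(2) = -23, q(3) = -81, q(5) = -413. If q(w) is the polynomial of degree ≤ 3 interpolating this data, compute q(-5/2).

179/2

Using Newton's divided-difference form:
q[-5,2] = (-23 - 607) / (2 - (-5)) = -90
q[2,3] = (-81 - (-23)) / (3 - 2) = -58
q[3,5] = (-413 - (-81)) / (5 - 3) = -166
q[-5,2,3] = (-58 - (-90)) / (3 - (-5)) = 4
q[2,3,5] = (-166 - (-58)) / (5 - 2) = -36
q[-5,2,3,5] = (-36 - 4) / (5 - (-5)) = -4
q(-5/2) = 607 + (-90)·(5/2) + 4·(5/2)·(-9/2) + (-4)·(5/2)·(-9/2)·(-11/2) = 179/2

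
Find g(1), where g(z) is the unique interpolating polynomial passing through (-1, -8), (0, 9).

Evaluate each Lagrange basis at z = 1:
L_0(1) = (1)/[(-1)] = -1
L_1(1) = (2)/[(1)] = 2
Sum: (-8)·(-1) + 9·(2) = 26

26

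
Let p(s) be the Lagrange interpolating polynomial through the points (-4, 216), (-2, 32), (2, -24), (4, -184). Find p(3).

-78

Evaluate each Lagrange basis at s = 3:
L_0(3) = (5)·(1)·(-1)/[(-2)·(-6)·(-8)] = 5/96
L_1(3) = (7)·(1)·(-1)/[(2)·(-4)·(-6)] = -7/48
L_2(3) = (7)·(5)·(-1)/[(6)·(4)·(-2)] = 35/48
L_3(3) = (7)·(5)·(1)/[(8)·(6)·(2)] = 35/96
Sum: 216·(5/96) + 32·(-7/48) + (-24)·(35/48) + (-184)·(35/96) = -78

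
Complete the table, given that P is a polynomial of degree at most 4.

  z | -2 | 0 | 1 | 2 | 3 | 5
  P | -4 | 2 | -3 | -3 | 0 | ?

The 5 known values determine P uniquely (degree ≤ 4).
L_0(5) = (5)·(4)·(3)·(2)/[(-2)·(-3)·(-4)·(-5)] = 1
L_1(5) = (7)·(4)·(3)·(2)/[(2)·(-1)·(-2)·(-3)] = -14
L_2(5) = (7)·(5)·(3)·(2)/[(3)·(1)·(-1)·(-2)] = 35
L_3(5) = (7)·(5)·(4)·(2)/[(4)·(2)·(1)·(-1)] = -35
L_4(5) = (7)·(5)·(4)·(3)/[(5)·(3)·(2)·(1)] = 14
Sum: (-4)·(1) + 2·(-14) + (-3)·(35) + (-3)·(-35) + 0 = -32

-32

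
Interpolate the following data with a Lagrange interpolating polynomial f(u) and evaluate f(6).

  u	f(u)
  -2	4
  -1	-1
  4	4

20

Evaluate each Lagrange basis at u = 6:
L_0(6) = (7)·(2)/[(-1)·(-6)] = 7/3
L_1(6) = (8)·(2)/[(1)·(-5)] = -16/5
L_2(6) = (8)·(7)/[(6)·(5)] = 28/15
Sum: 4·(7/3) + (-1)·(-16/5) + 4·(28/15) = 20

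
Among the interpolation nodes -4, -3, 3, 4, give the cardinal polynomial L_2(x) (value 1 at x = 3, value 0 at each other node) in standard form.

L_2(x) = (x + 4)(x + 3)(x - 4) / [(7)·(6)·(-1)]
       = (x^3 + 3x^2 - 16x - 48) / (-42)

L_2(x) = -(1/42)x^3 - (1/14)x^2 + (8/21)x + 8/7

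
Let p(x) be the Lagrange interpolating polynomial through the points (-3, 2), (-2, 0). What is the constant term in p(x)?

Build the Lagrange basis polynomials:
L_0(x) = (x + 2) / [-1] = -x - 2
L_1(x) = (x + 3) / [1] = x + 3
p(x) = 2·L_0 + 0·L_1
Only the constant term is needed; take it from each L_i and combine:
2·(-2) + 0·(3) = -4

-4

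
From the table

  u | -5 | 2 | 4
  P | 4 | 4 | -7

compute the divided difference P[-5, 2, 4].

-11/18

P[-5,2] = (4 - 4) / (2 - (-5)) = 0
P[2,4] = (-7 - 4) / (4 - 2) = -11/2
P[-5,2,4] = (-11/2 - 0) / (4 - (-5)) = -11/18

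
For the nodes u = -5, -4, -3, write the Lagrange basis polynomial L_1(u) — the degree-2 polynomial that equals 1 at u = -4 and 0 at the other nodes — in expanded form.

L_1(u) = -u^2 - 8u - 15

L_1(u) = (u + 5)(u + 3) / [(1)·(-1)]
       = (u^2 + 8u + 15) / (-1)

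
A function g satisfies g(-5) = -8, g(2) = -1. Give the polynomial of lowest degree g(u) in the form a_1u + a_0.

Build the Lagrange basis polynomials:
L_0(u) = (u - 2) / [-7] = -(1/7)u + 2/7
L_1(u) = (u + 5) / [7] = (1/7)u + 5/7
g(u) = (-8)·L_0 + (-1)·L_1
  (-8)·L_0(u) = (8/7)u - 16/7
  (-1)·L_1(u) = -(1/7)u - 5/7
Adding term by term: u - 3

g(u) = u - 3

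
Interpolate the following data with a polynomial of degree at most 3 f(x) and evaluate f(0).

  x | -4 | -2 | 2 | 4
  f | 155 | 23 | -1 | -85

Evaluate each Lagrange basis at x = 0:
L_0(0) = (2)·(-2)·(-4)/[(-2)·(-6)·(-8)] = -1/6
L_1(0) = (4)·(-2)·(-4)/[(2)·(-4)·(-6)] = 2/3
L_2(0) = (4)·(2)·(-4)/[(6)·(4)·(-2)] = 2/3
L_3(0) = (4)·(2)·(-2)/[(8)·(6)·(2)] = -1/6
Sum: 155·(-1/6) + 23·(2/3) + (-1)·(2/3) + (-85)·(-1/6) = 3

3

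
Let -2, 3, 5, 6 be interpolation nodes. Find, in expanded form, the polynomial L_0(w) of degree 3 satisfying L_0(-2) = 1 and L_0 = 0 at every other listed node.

L_0(w) = -(1/280)w^3 + (1/20)w^2 - (9/40)w + 9/28

L_0(w) = (w - 3)(w - 5)(w - 6) / [(-5)·(-7)·(-8)]
       = (w^3 - 14w^2 + 63w - 90) / (-280)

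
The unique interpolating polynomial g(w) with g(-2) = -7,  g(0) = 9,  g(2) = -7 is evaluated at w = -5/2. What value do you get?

Using Newton's divided-difference form:
g[-2,0] = (9 - (-7)) / (0 - (-2)) = 8
g[0,2] = (-7 - 9) / (2 - 0) = -8
g[-2,0,2] = (-8 - 8) / (2 - (-2)) = -4
g(-5/2) = -7 + 8·(-1/2) + (-4)·(-1/2)·(-5/2) = -16

-16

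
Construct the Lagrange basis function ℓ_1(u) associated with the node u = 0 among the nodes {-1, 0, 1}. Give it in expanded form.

ℓ_1(u) = -u^2 + 1

ℓ_1(u) = (u + 1)(u - 1) / [(1)·(-1)]
       = (u^2 - 1) / (-1)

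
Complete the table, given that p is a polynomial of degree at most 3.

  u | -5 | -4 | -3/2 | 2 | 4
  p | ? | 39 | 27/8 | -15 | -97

83

The 4 known values determine p uniquely (degree ≤ 3).
Evaluate each Lagrange basis at u = -5:
L_0(-5) = (-7/2)·(-7)·(-9)/[(-5/2)·(-6)·(-8)] = 147/80
L_1(-5) = (-1)·(-7)·(-9)/[(5/2)·(-7/2)·(-11/2)] = -72/55
L_2(-5) = (-1)·(-7/2)·(-9)/[(6)·(7/2)·(-2)] = 3/4
L_3(-5) = (-1)·(-7/2)·(-7)/[(8)·(11/2)·(2)] = -49/176
Sum: 39·(147/80) + 27/8·(-72/55) + (-15)·(3/4) + (-97)·(-49/176) = 83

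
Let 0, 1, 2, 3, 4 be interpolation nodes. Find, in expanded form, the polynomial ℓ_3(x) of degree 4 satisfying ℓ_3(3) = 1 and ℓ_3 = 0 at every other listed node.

ℓ_3(x) = x(x - 1)(x - 2)(x - 4) / [(3)·(2)·(1)·(-1)]
       = (x^4 - 7x^3 + 14x^2 - 8x) / (-6)

ℓ_3(x) = -(1/6)x^4 + (7/6)x^3 - (7/3)x^2 + (4/3)x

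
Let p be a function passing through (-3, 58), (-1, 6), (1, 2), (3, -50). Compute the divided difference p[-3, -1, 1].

6

p[-3,-1] = (6 - 58) / (-1 - (-3)) = -26
p[-1,1] = (2 - 6) / (1 - (-1)) = -2
p[-3,-1,1] = (-2 - (-26)) / (1 - (-3)) = 6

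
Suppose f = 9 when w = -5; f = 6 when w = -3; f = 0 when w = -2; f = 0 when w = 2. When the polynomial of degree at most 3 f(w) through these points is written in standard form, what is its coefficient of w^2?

33/14

L_0(w) = (w + 3)(w + 2)(w - 2) / [-42] = -(1/42)w^3 - (1/14)w^2 + (2/21)w + 2/7
L_1(w) = (w + 5)(w + 2)(w - 2) / [10] = (1/10)w^3 + (1/2)w^2 - (2/5)w - 2
L_2(w) = (w + 5)(w + 3)(w - 2) / [-12] = -(1/12)w^3 - (1/2)w^2 + (1/12)w + 5/2
L_3(w) = (w + 5)(w + 3)(w + 2) / [140] = (1/140)w^3 + (1/14)w^2 + (31/140)w + 3/14
f(w) = 9·L_0 + 6·L_1 + 0·L_2 + 0·L_3
Only the coefficient of w^2 is needed; take it from each L_i and combine:
9·(-1/14) + 6·(1/2) + 0·(-1/2) + 0·(1/14) = 33/14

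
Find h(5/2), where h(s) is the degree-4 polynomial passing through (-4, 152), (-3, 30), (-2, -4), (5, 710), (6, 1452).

755/16

Using Newton's divided-difference form:
h[-4,-3] = (30 - 152) / (-3 - (-4)) = -122
h[-3,-2] = (-4 - 30) / (-2 - (-3)) = -34
h[-2,5] = (710 - (-4)) / (5 - (-2)) = 102
h[5,6] = (1452 - 710) / (6 - 5) = 742
h[-4,-3,-2] = (-34 - (-122)) / (-2 - (-4)) = 44
h[-3,-2,5] = (102 - (-34)) / (5 - (-3)) = 17
h[-2,5,6] = (742 - 102) / (6 - (-2)) = 80
h[-4,-3,-2,5] = (17 - 44) / (5 - (-4)) = -3
h[-3,-2,5,6] = (80 - 17) / (6 - (-3)) = 7
h[-4,-3,-2,5,6] = (7 - (-3)) / (6 - (-4)) = 1
h(5/2) = 152 + (-122)·(13/2) + 44·(13/2)·(11/2) + (-3)·(13/2)·(11/2)·(9/2) + 1·(13/2)·(11/2)·(9/2)·(-5/2) = 755/16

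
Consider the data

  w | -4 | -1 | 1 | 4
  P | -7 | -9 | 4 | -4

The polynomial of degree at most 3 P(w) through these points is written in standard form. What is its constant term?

-23/10

Build the Lagrange basis polynomials:
L_0(w) = (w + 1)(w - 1)(w - 4) / [-120] = -(1/120)w^3 + (1/30)w^2 + (1/120)w - 1/30
L_1(w) = (w + 4)(w - 1)(w - 4) / [30] = (1/30)w^3 - (1/30)w^2 - (8/15)w + 8/15
L_2(w) = (w + 4)(w + 1)(w - 4) / [-30] = -(1/30)w^3 - (1/30)w^2 + (8/15)w + 8/15
L_3(w) = (w + 4)(w + 1)(w - 1) / [120] = (1/120)w^3 + (1/30)w^2 - (1/120)w - 1/30
P(w) = (-7)·L_0 + (-9)·L_1 + 4·L_2 + (-4)·L_3
Only the constant term is needed; take it from each L_i and combine:
(-7)·(-1/30) + (-9)·(8/15) + 4·(8/15) + (-4)·(-1/30) = -23/10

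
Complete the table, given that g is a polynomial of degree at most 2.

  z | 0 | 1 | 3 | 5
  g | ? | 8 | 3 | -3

81/8

The 3 known values determine g uniquely (degree ≤ 2).
L_0(0) = (-3)·(-5)/[(-2)·(-4)] = 15/8
L_1(0) = (-1)·(-5)/[(2)·(-2)] = -5/4
L_2(0) = (-1)·(-3)/[(4)·(2)] = 3/8
Sum: 8·(15/8) + 3·(-5/4) + (-3)·(3/8) = 81/8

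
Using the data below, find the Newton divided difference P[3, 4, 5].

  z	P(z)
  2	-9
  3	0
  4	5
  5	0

-5

P[3,4] = (5 - 0) / (4 - 3) = 5
P[4,5] = (0 - 5) / (5 - 4) = -5
P[3,4,5] = (-5 - 5) / (5 - 3) = -5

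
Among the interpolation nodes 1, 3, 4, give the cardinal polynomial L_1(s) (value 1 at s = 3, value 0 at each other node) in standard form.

L_1(s) = (s - 1)(s - 4) / [(2)·(-1)]
       = (s^2 - 5s + 4) / (-2)

L_1(s) = -(1/2)s^2 + (5/2)s - 2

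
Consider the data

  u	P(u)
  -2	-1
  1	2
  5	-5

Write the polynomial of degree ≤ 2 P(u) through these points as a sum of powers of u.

L_0(u) = (u - 1)(u - 5) / [21] = (1/21)u^2 - (2/7)u + 5/21
L_1(u) = (u + 2)(u - 5) / [-12] = -(1/12)u^2 + (1/4)u + 5/6
L_2(u) = (u + 2)(u - 1) / [28] = (1/28)u^2 + (1/28)u - 1/14
P(u) = (-1)·L_0 + 2·L_1 + (-5)·L_2
  (-1)·L_0(u) = -(1/21)u^2 + (2/7)u - 5/21
  2·L_1(u) = -(1/6)u^2 + (1/2)u + 5/3
  (-5)·L_2(u) = -(5/28)u^2 - (5/28)u + 5/14
Adding term by term: -(11/28)u^2 + (17/28)u + 25/14

P(u) = -(11/28)u^2 + (17/28)u + 25/14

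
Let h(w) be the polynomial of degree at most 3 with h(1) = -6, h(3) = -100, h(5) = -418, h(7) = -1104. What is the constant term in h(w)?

L_0(w) = (w - 3)(w - 5)(w - 7) / [-48] = -(1/48)w^3 + (5/16)w^2 - (71/48)w + 35/16
L_1(w) = (w - 1)(w - 5)(w - 7) / [16] = (1/16)w^3 - (13/16)w^2 + (47/16)w - 35/16
L_2(w) = (w - 1)(w - 3)(w - 7) / [-16] = -(1/16)w^3 + (11/16)w^2 - (31/16)w + 21/16
L_3(w) = (w - 1)(w - 3)(w - 5) / [48] = (1/48)w^3 - (3/16)w^2 + (23/48)w - 5/16
h(w) = (-6)·L_0 + (-100)·L_1 + (-418)·L_2 + (-1104)·L_3
Only the constant term is needed; take it from each L_i and combine:
(-6)·(35/16) + (-100)·(-35/16) + (-418)·(21/16) + (-1104)·(-5/16) = 2

2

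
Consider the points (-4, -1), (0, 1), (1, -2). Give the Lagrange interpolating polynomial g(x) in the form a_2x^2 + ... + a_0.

g(x) = -(7/10)x^2 - (23/10)x + 1

L_0(x) = x(x - 1) / [20] = (1/20)x^2 - (1/20)x
L_1(x) = (x + 4)(x - 1) / [-4] = -(1/4)x^2 - (3/4)x + 1
L_2(x) = (x + 4)x / [5] = (1/5)x^2 + (4/5)x
g(x) = (-1)·L_0 + 1·L_1 + (-2)·L_2
  (-1)·L_0(x) = -(1/20)x^2 + (1/20)x
  1·L_1(x) = -(1/4)x^2 - (3/4)x + 1
  (-2)·L_2(x) = -(2/5)x^2 - (8/5)x
Adding term by term: -(7/10)x^2 - (23/10)x + 1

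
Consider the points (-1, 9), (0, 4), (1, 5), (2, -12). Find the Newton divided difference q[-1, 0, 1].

q[-1,0] = (4 - 9) / (0 - (-1)) = -5
q[0,1] = (5 - 4) / (1 - 0) = 1
q[-1,0,1] = (1 - (-5)) / (1 - (-1)) = 3

3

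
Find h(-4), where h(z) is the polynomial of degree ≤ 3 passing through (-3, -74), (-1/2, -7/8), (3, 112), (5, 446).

L_0(-4) = (-7/2)·(-7)·(-9)/[(-5/2)·(-6)·(-8)] = 147/80
L_1(-4) = (-1)·(-7)·(-9)/[(5/2)·(-7/2)·(-11/2)] = -72/55
L_2(-4) = (-1)·(-7/2)·(-9)/[(6)·(7/2)·(-2)] = 3/4
L_3(-4) = (-1)·(-7/2)·(-7)/[(8)·(11/2)·(2)] = -49/176
Sum: (-74)·(147/80) + (-7/8)·(-72/55) + 112·(3/4) + 446·(-49/176) = -175

-175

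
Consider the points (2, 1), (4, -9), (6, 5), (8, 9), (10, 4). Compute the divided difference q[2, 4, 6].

3

q[2,4] = (-9 - 1) / (4 - 2) = -5
q[4,6] = (5 - (-9)) / (6 - 4) = 7
q[2,4,6] = (7 - (-5)) / (6 - 2) = 3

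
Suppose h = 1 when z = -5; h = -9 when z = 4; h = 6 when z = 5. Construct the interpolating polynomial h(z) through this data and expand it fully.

h(z) = (29/18)z^2 + (1/2)z - 331/9

Build the Lagrange basis polynomials:
L_0(z) = (z - 4)(z - 5) / [90] = (1/90)z^2 - (1/10)z + 2/9
L_1(z) = (z + 5)(z - 5) / [-9] = -(1/9)z^2 + 25/9
L_2(z) = (z + 5)(z - 4) / [10] = (1/10)z^2 + (1/10)z - 2
h(z) = 1·L_0 + (-9)·L_1 + 6·L_2
  1·L_0(z) = (1/90)z^2 - (1/10)z + 2/9
  (-9)·L_1(z) = z^2 - 25
  6·L_2(z) = (3/5)z^2 + (3/5)z - 12
Adding term by term: (29/18)z^2 + (1/2)z - 331/9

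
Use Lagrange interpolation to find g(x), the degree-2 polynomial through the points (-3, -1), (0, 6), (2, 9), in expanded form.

Build the Lagrange basis polynomials:
L_0(x) = x(x - 2) / [15] = (1/15)x^2 - (2/15)x
L_1(x) = (x + 3)(x - 2) / [-6] = -(1/6)x^2 - (1/6)x + 1
L_2(x) = (x + 3)x / [10] = (1/10)x^2 + (3/10)x
g(x) = (-1)·L_0 + 6·L_1 + 9·L_2
  (-1)·L_0(x) = -(1/15)x^2 + (2/15)x
  6·L_1(x) = -x^2 - x + 6
  9·L_2(x) = (9/10)x^2 + (27/10)x
Adding term by term: -(1/6)x^2 + (11/6)x + 6

g(x) = -(1/6)x^2 + (11/6)x + 6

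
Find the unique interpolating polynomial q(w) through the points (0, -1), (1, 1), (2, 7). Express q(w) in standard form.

L_0(w) = (w - 1)(w - 2) / [2] = (1/2)w^2 - (3/2)w + 1
L_1(w) = w(w - 2) / [-1] = -w^2 + 2w
L_2(w) = w(w - 1) / [2] = (1/2)w^2 - (1/2)w
q(w) = (-1)·L_0 + 1·L_1 + 7·L_2
  (-1)·L_0(w) = -(1/2)w^2 + (3/2)w - 1
  1·L_1(w) = -w^2 + 2w
  7·L_2(w) = (7/2)w^2 - (7/2)w
Adding term by term: 2w^2 - 1

q(w) = 2w^2 - 1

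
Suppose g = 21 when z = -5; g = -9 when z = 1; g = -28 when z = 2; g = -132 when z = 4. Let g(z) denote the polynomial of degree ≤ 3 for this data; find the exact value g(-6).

Evaluate each Lagrange basis at z = -6:
L_0(-6) = (-7)·(-8)·(-10)/[(-6)·(-7)·(-9)] = 40/27
L_1(-6) = (-1)·(-8)·(-10)/[(6)·(-1)·(-3)] = -40/9
L_2(-6) = (-1)·(-7)·(-10)/[(7)·(1)·(-2)] = 5
L_3(-6) = (-1)·(-7)·(-8)/[(9)·(3)·(2)] = -28/27
Sum: 21·(40/27) + (-9)·(-40/9) + (-28)·(5) + (-132)·(-28/27) = 68

68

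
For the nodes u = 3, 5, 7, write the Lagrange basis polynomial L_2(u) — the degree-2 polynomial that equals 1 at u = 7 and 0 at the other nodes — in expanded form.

L_2(u) = (u - 3)(u - 5) / [(4)·(2)]
       = (u^2 - 8u + 15) / (8)

L_2(u) = (1/8)u^2 - u + 15/8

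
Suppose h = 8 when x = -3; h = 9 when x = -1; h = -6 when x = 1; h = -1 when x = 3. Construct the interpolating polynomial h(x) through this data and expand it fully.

h(x) = (3/4)x^3 + (1/4)x^2 - (33/4)x + 5/4

Build the Lagrange basis polynomials:
L_0(x) = (x + 1)(x - 1)(x - 3) / [-48] = -(1/48)x^3 + (1/16)x^2 + (1/48)x - 1/16
L_1(x) = (x + 3)(x - 1)(x - 3) / [16] = (1/16)x^3 - (1/16)x^2 - (9/16)x + 9/16
L_2(x) = (x + 3)(x + 1)(x - 3) / [-16] = -(1/16)x^3 - (1/16)x^2 + (9/16)x + 9/16
L_3(x) = (x + 3)(x + 1)(x - 1) / [48] = (1/48)x^3 + (1/16)x^2 - (1/48)x - 1/16
h(x) = 8·L_0 + 9·L_1 + (-6)·L_2 + (-1)·L_3
  8·L_0(x) = -(1/6)x^3 + (1/2)x^2 + (1/6)x - 1/2
  9·L_1(x) = (9/16)x^3 - (9/16)x^2 - (81/16)x + 81/16
  (-6)·L_2(x) = (3/8)x^3 + (3/8)x^2 - (27/8)x - 27/8
  (-1)·L_3(x) = -(1/48)x^3 - (1/16)x^2 + (1/48)x + 1/16
Adding term by term: (3/4)x^3 + (1/4)x^2 - (33/4)x + 5/4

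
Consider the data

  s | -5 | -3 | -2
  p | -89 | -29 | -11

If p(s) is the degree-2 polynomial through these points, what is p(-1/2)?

1

Evaluate each Lagrange basis at s = -1/2:
L_0(-1/2) = (5/2)·(3/2)/[(-2)·(-3)] = 5/8
L_1(-1/2) = (9/2)·(3/2)/[(2)·(-1)] = -27/8
L_2(-1/2) = (9/2)·(5/2)/[(3)·(1)] = 15/4
Sum: (-89)·(5/8) + (-29)·(-27/8) + (-11)·(15/4) = 1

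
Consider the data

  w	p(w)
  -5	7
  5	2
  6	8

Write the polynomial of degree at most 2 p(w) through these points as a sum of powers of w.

p(w) = (13/22)w^2 - (1/2)w - 113/11

Newton's divided differences:
p[-5,5] = (2 - 7) / (5 - (-5)) = -1/2
p[5,6] = (8 - 2) / (6 - 5) = 6
p[-5,5,6] = (6 - (-1/2)) / (6 - (-5)) = 13/22
p(w) = 7 + (-1/2)·(w + 5) + (13/22)·(w + 5)(w - 5)
Expanding: p(w) = (13/22)w^2 - (1/2)w - 113/11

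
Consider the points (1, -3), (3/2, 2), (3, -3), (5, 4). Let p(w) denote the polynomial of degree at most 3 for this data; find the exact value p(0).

L_0(0) = (-3/2)·(-3)·(-5)/[(-1/2)·(-2)·(-4)] = 45/8
L_1(0) = (-1)·(-3)·(-5)/[(1/2)·(-3/2)·(-7/2)] = -40/7
L_2(0) = (-1)·(-3/2)·(-5)/[(2)·(3/2)·(-2)] = 5/4
L_3(0) = (-1)·(-3/2)·(-3)/[(4)·(7/2)·(2)] = -9/56
Sum: (-3)·(45/8) + 2·(-40/7) + (-3)·(5/4) + 4·(-9/56) = -1831/56

-1831/56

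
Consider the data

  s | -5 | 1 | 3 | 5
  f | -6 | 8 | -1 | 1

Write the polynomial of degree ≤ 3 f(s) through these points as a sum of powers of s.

Build the Lagrange basis polynomials:
L_0(s) = (s - 1)(s - 3)(s - 5) / [-480] = -(1/480)s^3 + (3/160)s^2 - (23/480)s + 1/32
L_1(s) = (s + 5)(s - 3)(s - 5) / [48] = (1/48)s^3 - (1/16)s^2 - (25/48)s + 25/16
L_2(s) = (s + 5)(s - 1)(s - 5) / [-32] = -(1/32)s^3 + (1/32)s^2 + (25/32)s - 25/32
L_3(s) = (s + 5)(s - 1)(s - 3) / [80] = (1/80)s^3 + (1/80)s^2 - (17/80)s + 3/16
f(s) = (-6)·L_0 + 8·L_1 + (-1)·L_2 + 1·L_3
  (-6)·L_0(s) = (1/80)s^3 - (9/80)s^2 + (23/80)s - 3/16
  8·L_1(s) = (1/6)s^3 - (1/2)s^2 - (25/6)s + 25/2
  (-1)·L_2(s) = (1/32)s^3 - (1/32)s^2 - (25/32)s + 25/32
  1·L_3(s) = (1/80)s^3 + (1/80)s^2 - (17/80)s + 3/16
Adding term by term: (107/480)s^3 - (101/160)s^2 - (2339/480)s + 425/32

f(s) = (107/480)s^3 - (101/160)s^2 - (2339/480)s + 425/32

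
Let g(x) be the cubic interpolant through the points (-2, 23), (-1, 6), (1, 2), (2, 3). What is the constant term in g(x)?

1

Build the Lagrange basis polynomials:
L_0(x) = (x + 1)(x - 1)(x - 2) / [-12] = -(1/12)x^3 + (1/6)x^2 + (1/12)x - 1/6
L_1(x) = (x + 2)(x - 1)(x - 2) / [6] = (1/6)x^3 - (1/6)x^2 - (2/3)x + 2/3
L_2(x) = (x + 2)(x + 1)(x - 2) / [-6] = -(1/6)x^3 - (1/6)x^2 + (2/3)x + 2/3
L_3(x) = (x + 2)(x + 1)(x - 1) / [12] = (1/12)x^3 + (1/6)x^2 - (1/12)x - 1/6
g(x) = 23·L_0 + 6·L_1 + 2·L_2 + 3·L_3
Only the constant term is needed; take it from each L_i and combine:
23·(-1/6) + 6·(2/3) + 2·(2/3) + 3·(-1/6) = 1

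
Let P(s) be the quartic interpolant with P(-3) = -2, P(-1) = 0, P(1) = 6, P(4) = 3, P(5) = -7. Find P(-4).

25/56

Using Newton's divided-difference form:
P[-3,-1] = (0 - (-2)) / (-1 - (-3)) = 1
P[-1,1] = (6 - 0) / (1 - (-1)) = 3
P[1,4] = (3 - 6) / (4 - 1) = -1
P[4,5] = (-7 - 3) / (5 - 4) = -10
P[-3,-1,1] = (3 - 1) / (1 - (-3)) = 1/2
P[-1,1,4] = (-1 - 3) / (4 - (-1)) = -4/5
P[1,4,5] = (-10 - (-1)) / (5 - 1) = -9/4
P[-3,-1,1,4] = (-4/5 - 1/2) / (4 - (-3)) = -13/70
P[-1,1,4,5] = (-9/4 - (-4/5)) / (5 - (-1)) = -29/120
P[-3,-1,1,4,5] = (-29/120 - (-13/70)) / (5 - (-3)) = -47/6720
P(-4) = -2 + 1·(-1) + (1/2)·(-1)·(-3) + (-13/70)·(-1)·(-3)·(-5) + (-47/6720)·(-1)·(-3)·(-5)·(-8) = 25/56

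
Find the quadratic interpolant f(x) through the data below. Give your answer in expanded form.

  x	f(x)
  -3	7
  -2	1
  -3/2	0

Newton's divided differences:
f[-3,-2] = (1 - 7) / (-2 - (-3)) = -6
f[-2,-3/2] = (0 - 1) / (-3/2 - (-2)) = -2
f[-3,-2,-3/2] = (-2 - (-6)) / (-3/2 - (-3)) = 8/3
f(x) = 7 + (-6)·(x + 3) + (8/3)·(x + 3)(x + 2)
Expanding: f(x) = (8/3)x^2 + (22/3)x + 5

f(x) = (8/3)x^2 + (22/3)x + 5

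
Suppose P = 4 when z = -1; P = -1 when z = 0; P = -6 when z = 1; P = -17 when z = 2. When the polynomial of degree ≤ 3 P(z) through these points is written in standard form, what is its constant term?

-1

Build the Lagrange basis polynomials:
L_0(z) = z(z - 1)(z - 2) / [-6] = -(1/6)z^3 + (1/2)z^2 - (1/3)z
L_1(z) = (z + 1)(z - 1)(z - 2) / [2] = (1/2)z^3 - z^2 - (1/2)z + 1
L_2(z) = (z + 1)z(z - 2) / [-2] = -(1/2)z^3 + (1/2)z^2 + z
L_3(z) = (z + 1)z(z - 1) / [6] = (1/6)z^3 - (1/6)z
P(z) = 4·L_0 + (-1)·L_1 + (-6)·L_2 + (-17)·L_3
Only the constant term is needed; take it from each L_i and combine:
4·(0) + (-1)·(1) + (-6)·(0) + (-17)·(0) = -1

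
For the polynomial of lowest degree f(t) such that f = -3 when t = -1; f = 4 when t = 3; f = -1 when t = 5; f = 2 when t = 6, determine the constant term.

177/28

Build the Lagrange basis polynomials:
L_0(t) = (t - 3)(t - 5)(t - 6) / [-168] = -(1/168)t^3 + (1/12)t^2 - (3/8)t + 15/28
L_1(t) = (t + 1)(t - 5)(t - 6) / [24] = (1/24)t^3 - (5/12)t^2 + (19/24)t + 5/4
L_2(t) = (t + 1)(t - 3)(t - 6) / [-12] = -(1/12)t^3 + (2/3)t^2 - (3/4)t - 3/2
L_3(t) = (t + 1)(t - 3)(t - 5) / [21] = (1/21)t^3 - (1/3)t^2 + (1/3)t + 5/7
f(t) = (-3)·L_0 + 4·L_1 + (-1)·L_2 + 2·L_3
Only the constant term is needed; take it from each L_i and combine:
(-3)·(15/28) + 4·(5/4) + (-1)·(-3/2) + 2·(5/7) = 177/28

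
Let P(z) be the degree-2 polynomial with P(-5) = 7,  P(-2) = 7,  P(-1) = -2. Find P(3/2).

Evaluate each Lagrange basis at z = 3/2:
L_0(3/2) = (7/2)·(5/2)/[(-3)·(-4)] = 35/48
L_1(3/2) = (13/2)·(5/2)/[(3)·(-1)] = -65/12
L_2(3/2) = (13/2)·(7/2)/[(4)·(1)] = 91/16
Sum: 7·(35/48) + 7·(-65/12) + (-2)·(91/16) = -707/16

-707/16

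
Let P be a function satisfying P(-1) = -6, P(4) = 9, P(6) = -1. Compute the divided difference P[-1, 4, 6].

P[-1,4] = (9 - (-6)) / (4 - (-1)) = 3
P[4,6] = (-1 - 9) / (6 - 4) = -5
P[-1,4,6] = (-5 - 3) / (6 - (-1)) = -8/7

-8/7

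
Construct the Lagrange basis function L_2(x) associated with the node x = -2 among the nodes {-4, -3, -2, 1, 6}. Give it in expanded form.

L_2(x) = (1/48)x^4 - (31/48)x^2 - (7/8)x + 3/2

L_2(x) = (x + 4)(x + 3)(x - 1)(x - 6) / [(2)·(1)·(-3)·(-8)]
       = (x^4 - 31x^2 - 42x + 72) / (48)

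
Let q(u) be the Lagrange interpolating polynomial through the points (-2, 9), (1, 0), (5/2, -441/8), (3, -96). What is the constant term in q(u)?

3

Build the Lagrange basis polynomials:
L_0(u) = (u - 1)(u - 5/2)(u - 3) / [-135/2] = -(2/135)u^3 + (13/135)u^2 - (26/135)u + 1/9
L_1(u) = (u + 2)(u - 5/2)(u - 3) / [9] = (1/9)u^3 - (7/18)u^2 - (7/18)u + 5/3
L_2(u) = (u + 2)(u - 1)(u - 3) / [-27/8] = -(8/27)u^3 + (16/27)u^2 + (40/27)u - 16/9
L_3(u) = (u + 2)(u - 1)(u - 5/2) / [5] = (1/5)u^3 - (3/10)u^2 - (9/10)u + 1
q(u) = 9·L_0 + 0·L_1 + (-441/8)·L_2 + (-96)·L_3
Only the constant term is needed; take it from each L_i and combine:
9·(1/9) + 0·(5/3) + (-441/8)·(-16/9) + (-96)·(1) = 3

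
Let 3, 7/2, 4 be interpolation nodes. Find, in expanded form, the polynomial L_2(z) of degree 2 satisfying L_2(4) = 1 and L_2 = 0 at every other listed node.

L_2(z) = (z - 3)(z - 7/2) / [(1)·(1/2)]
       = (z^2 - (13/2)z + 21/2) / (1/2)

L_2(z) = 2z^2 - 13z + 21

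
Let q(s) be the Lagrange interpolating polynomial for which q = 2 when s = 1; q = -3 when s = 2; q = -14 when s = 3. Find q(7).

L_0(7) = (5)·(4)/[(-1)·(-2)] = 10
L_1(7) = (6)·(4)/[(1)·(-1)] = -24
L_2(7) = (6)·(5)/[(2)·(1)] = 15
Sum: 2·(10) + (-3)·(-24) + (-14)·(15) = -118

-118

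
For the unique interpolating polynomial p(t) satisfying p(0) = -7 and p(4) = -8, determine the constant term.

Build the Lagrange basis polynomials:
L_0(t) = (t - 4) / [-4] = -(1/4)t + 1
L_1(t) = t / [4] = (1/4)t
p(t) = (-7)·L_0 + (-8)·L_1
Only the constant term is needed; take it from each L_i and combine:
(-7)·(1) + (-8)·(0) = -7

-7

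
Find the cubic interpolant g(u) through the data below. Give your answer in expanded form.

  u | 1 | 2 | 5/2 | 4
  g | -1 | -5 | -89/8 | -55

g(u) = -u^3 + 3u - 3

Build the Lagrange basis polynomials:
L_0(u) = (u - 2)(u - 5/2)(u - 4) / [-9/2] = -(2/9)u^3 + (17/9)u^2 - (46/9)u + 40/9
L_1(u) = (u - 1)(u - 5/2)(u - 4) / [1] = u^3 - (15/2)u^2 + (33/2)u - 10
L_2(u) = (u - 1)(u - 2)(u - 4) / [-9/8] = -(8/9)u^3 + (56/9)u^2 - (112/9)u + 64/9
L_3(u) = (u - 1)(u - 2)(u - 5/2) / [9] = (1/9)u^3 - (11/18)u^2 + (19/18)u - 5/9
g(u) = (-1)·L_0 + (-5)·L_1 + (-89/8)·L_2 + (-55)·L_3
  (-1)·L_0(u) = (2/9)u^3 - (17/9)u^2 + (46/9)u - 40/9
  (-5)·L_1(u) = -5u^3 + (75/2)u^2 - (165/2)u + 50
  (-89/8)·L_2(u) = (89/9)u^3 - (623/9)u^2 + (1246/9)u - 712/9
  (-55)·L_3(u) = -(55/9)u^3 + (605/18)u^2 - (1045/18)u + 275/9
Adding term by term: -u^3 + 3u - 3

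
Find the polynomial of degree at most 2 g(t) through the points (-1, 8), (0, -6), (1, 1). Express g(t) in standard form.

g(t) = (21/2)t^2 - (7/2)t - 6

Newton's divided differences:
g[-1,0] = (-6 - 8) / (0 - (-1)) = -14
g[0,1] = (1 - (-6)) / (1 - 0) = 7
g[-1,0,1] = (7 - (-14)) / (1 - (-1)) = 21/2
g(t) = 8 + (-14)·(t + 1) + (21/2)·(t + 1)t
Expanding: g(t) = (21/2)t^2 - (7/2)t - 6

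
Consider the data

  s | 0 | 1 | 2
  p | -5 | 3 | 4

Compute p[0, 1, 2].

p[0,1] = (3 - (-5)) / (1 - 0) = 8
p[1,2] = (4 - 3) / (2 - 1) = 1
p[0,1,2] = (1 - 8) / (2 - 0) = -7/2

-7/2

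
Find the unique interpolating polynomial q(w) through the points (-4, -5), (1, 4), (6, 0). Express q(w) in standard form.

q(w) = -(13/50)w^2 + (51/50)w + 81/25

Build the Lagrange basis polynomials:
L_0(w) = (w - 1)(w - 6) / [50] = (1/50)w^2 - (7/50)w + 3/25
L_1(w) = (w + 4)(w - 6) / [-25] = -(1/25)w^2 + (2/25)w + 24/25
L_2(w) = (w + 4)(w - 1) / [50] = (1/50)w^2 + (3/50)w - 2/25
q(w) = (-5)·L_0 + 4·L_1 + 0·L_2
  (-5)·L_0(w) = -(1/10)w^2 + (7/10)w - 3/5
  4·L_1(w) = -(4/25)w^2 + (8/25)w + 96/25
  0·L_2(w) = 0
Adding term by term: -(13/50)w^2 + (51/50)w + 81/25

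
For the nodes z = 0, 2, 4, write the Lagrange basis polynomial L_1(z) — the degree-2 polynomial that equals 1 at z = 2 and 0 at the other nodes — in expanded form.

L_1(z) = z(z - 4) / [(2)·(-2)]
       = (z^2 - 4z) / (-4)

L_1(z) = -(1/4)z^2 + z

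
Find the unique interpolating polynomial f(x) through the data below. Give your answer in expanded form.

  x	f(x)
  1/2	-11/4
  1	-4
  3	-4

L_0(x) = (x - 1)(x - 3) / [5/4] = (4/5)x^2 - (16/5)x + 12/5
L_1(x) = (x - 1/2)(x - 3) / [-1] = -x^2 + (7/2)x - 3/2
L_2(x) = (x - 1/2)(x - 1) / [5] = (1/5)x^2 - (3/10)x + 1/10
f(x) = (-11/4)·L_0 + (-4)·L_1 + (-4)·L_2
  (-11/4)·L_0(x) = -(11/5)x^2 + (44/5)x - 33/5
  (-4)·L_1(x) = 4x^2 - 14x + 6
  (-4)·L_2(x) = -(4/5)x^2 + (6/5)x - 2/5
Adding term by term: x^2 - 4x - 1

f(x) = x^2 - 4x - 1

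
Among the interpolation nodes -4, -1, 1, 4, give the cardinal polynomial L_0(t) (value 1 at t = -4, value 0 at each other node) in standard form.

L_0(t) = -(1/120)t^3 + (1/30)t^2 + (1/120)t - 1/30

L_0(t) = (t + 1)(t - 1)(t - 4) / [(-3)·(-5)·(-8)]
       = (t^3 - 4t^2 - t + 4) / (-120)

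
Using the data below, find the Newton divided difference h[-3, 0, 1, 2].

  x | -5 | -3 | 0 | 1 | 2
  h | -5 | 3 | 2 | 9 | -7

h[-3,0] = (2 - 3) / (0 - (-3)) = -1/3
h[0,1] = (9 - 2) / (1 - 0) = 7
h[1,2] = (-7 - 9) / (2 - 1) = -16
h[-3,0,1] = (7 - (-1/3)) / (1 - (-3)) = 11/6
h[0,1,2] = (-16 - 7) / (2 - 0) = -23/2
h[-3,0,1,2] = (-23/2 - 11/6) / (2 - (-3)) = -8/3

-8/3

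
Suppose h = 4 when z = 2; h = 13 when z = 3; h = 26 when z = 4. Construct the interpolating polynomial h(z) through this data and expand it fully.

h(z) = 2z^2 - z - 2

Newton's divided differences:
h[2,3] = (13 - 4) / (3 - 2) = 9
h[3,4] = (26 - 13) / (4 - 3) = 13
h[2,3,4] = (13 - 9) / (4 - 2) = 2
h(z) = 4 + 9·(z - 2) + 2·(z - 2)(z - 3)
Expanding: h(z) = 2z^2 - z - 2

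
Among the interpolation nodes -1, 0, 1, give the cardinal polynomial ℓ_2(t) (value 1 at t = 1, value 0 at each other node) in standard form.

ℓ_2(t) = (t + 1)t / [(2)·(1)]
       = (t^2 + t) / (2)

ℓ_2(t) = (1/2)t^2 + (1/2)t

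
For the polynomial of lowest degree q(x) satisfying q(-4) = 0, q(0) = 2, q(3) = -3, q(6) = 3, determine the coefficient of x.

L_0(x) = x(x - 3)(x - 6) / [-280] = -(1/280)x^3 + (9/280)x^2 - (9/140)x
L_1(x) = (x + 4)(x - 3)(x - 6) / [72] = (1/72)x^3 - (5/72)x^2 - (1/4)x + 1
L_2(x) = (x + 4)x(x - 6) / [-63] = -(1/63)x^3 + (2/63)x^2 + (8/21)x
L_3(x) = (x + 4)x(x - 3) / [180] = (1/180)x^3 + (1/180)x^2 - (1/15)x
q(x) = 0·L_0 + 2·L_1 + (-3)·L_2 + 3·L_3
Only the coefficient of x is needed; take it from each L_i and combine:
0·(-9/140) + 2·(-1/4) + (-3)·(8/21) + 3·(-1/15) = -129/70

-129/70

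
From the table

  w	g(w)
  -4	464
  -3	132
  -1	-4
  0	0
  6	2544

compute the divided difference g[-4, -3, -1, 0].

g[-4,-3] = (132 - 464) / (-3 - (-4)) = -332
g[-3,-1] = (-4 - 132) / (-1 - (-3)) = -68
g[-1,0] = (0 - (-4)) / (0 - (-1)) = 4
g[-4,-3,-1] = (-68 - (-332)) / (-1 - (-4)) = 88
g[-3,-1,0] = (4 - (-68)) / (0 - (-3)) = 24
g[-4,-3,-1,0] = (24 - 88) / (0 - (-4)) = -16

-16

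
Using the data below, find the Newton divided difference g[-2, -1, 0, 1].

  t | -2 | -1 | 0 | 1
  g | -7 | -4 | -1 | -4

-1

g[-2,-1] = (-4 - (-7)) / (-1 - (-2)) = 3
g[-1,0] = (-1 - (-4)) / (0 - (-1)) = 3
g[0,1] = (-4 - (-1)) / (1 - 0) = -3
g[-2,-1,0] = (3 - 3) / (0 - (-2)) = 0
g[-1,0,1] = (-3 - 3) / (1 - (-1)) = -3
g[-2,-1,0,1] = (-3 - 0) / (1 - (-2)) = -1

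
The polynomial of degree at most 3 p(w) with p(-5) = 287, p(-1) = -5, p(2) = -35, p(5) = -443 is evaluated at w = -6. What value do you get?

Evaluate each Lagrange basis at w = -6:
L_0(-6) = (-5)·(-8)·(-11)/[(-4)·(-7)·(-10)] = 11/7
L_1(-6) = (-1)·(-8)·(-11)/[(4)·(-3)·(-6)] = -11/9
L_2(-6) = (-1)·(-5)·(-11)/[(7)·(3)·(-3)] = 55/63
L_3(-6) = (-1)·(-5)·(-8)/[(10)·(6)·(3)] = -2/9
Sum: 287·(11/7) + (-5)·(-11/9) + (-35)·(55/63) + (-443)·(-2/9) = 525

525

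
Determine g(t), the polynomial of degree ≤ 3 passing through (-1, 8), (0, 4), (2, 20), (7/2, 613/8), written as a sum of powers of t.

Newton's divided differences:
g[-1,0] = (4 - 8) / (0 - (-1)) = -4
g[0,2] = (20 - 4) / (2 - 0) = 8
g[2,7/2] = (613/8 - 20) / (7/2 - 2) = 151/4
g[-1,0,2] = (8 - (-4)) / (2 - (-1)) = 4
g[0,2,7/2] = (151/4 - 8) / (7/2 - 0) = 17/2
g[-1,0,2,7/2] = (17/2 - 4) / (7/2 - (-1)) = 1
g(t) = 8 + (-4)·(t + 1) + 4·(t + 1)t + 1·(t + 1)t(t - 2)
Expanding: g(t) = t^3 + 3t^2 - 2t + 4

g(t) = t^3 + 3t^2 - 2t + 4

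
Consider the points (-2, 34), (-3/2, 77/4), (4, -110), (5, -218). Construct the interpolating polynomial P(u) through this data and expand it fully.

P(u) = -2u^3 + 2u^2 - 4u + 2

Build the Lagrange basis polynomials:
L_0(u) = (u + 3/2)(u - 4)(u - 5) / [-21] = -(1/21)u^3 + (5/14)u^2 - (13/42)u - 10/7
L_1(u) = (u + 2)(u - 4)(u - 5) / [143/8] = (8/143)u^3 - (56/143)u^2 + (16/143)u + 320/143
L_2(u) = (u + 2)(u + 3/2)(u - 5) / [-33] = -(1/33)u^3 + (1/22)u^2 + (29/66)u + 5/11
L_3(u) = (u + 2)(u + 3/2)(u - 4) / [91/2] = (2/91)u^3 - (1/91)u^2 - (22/91)u - 24/91
P(u) = 34·L_0 + (77/4)·L_1 + (-110)·L_2 + (-218)·L_3
  34·L_0(u) = -(34/21)u^3 + (85/7)u^2 - (221/21)u - 340/7
  (77/4)·L_1(u) = (14/13)u^3 - (98/13)u^2 + (28/13)u + 560/13
  (-110)·L_2(u) = (10/3)u^3 - 5u^2 - (145/3)u - 50
  (-218)·L_3(u) = -(436/91)u^3 + (218/91)u^2 + (4796/91)u + 5232/91
Adding term by term: -2u^3 + 2u^2 - 4u + 2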